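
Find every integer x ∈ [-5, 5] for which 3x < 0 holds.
Holds for: {-5, -4, -3, -2, -1}
Fails for: {0, 1, 2, 3, 4, 5}

Answer: {-5, -4, -3, -2, -1}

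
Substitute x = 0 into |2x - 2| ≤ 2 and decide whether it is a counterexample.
Substitute x = 0 into the relation:
x = 0: LHS = |2·0 - 2| = |-2| = 2; 2 ≤ 2 — holds

The claim holds here, so x = 0 is not a counterexample. (A counterexample exists elsewhere, e.g. x = -1.)

Answer: No, x = 0 is not a counterexample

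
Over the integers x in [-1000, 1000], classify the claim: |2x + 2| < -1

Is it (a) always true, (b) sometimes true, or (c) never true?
An absolute value is never negative, so the left side is ≥ 0 for every x, while the right side is -1. Tightest case in [-1000, 1000] is x = -1:
x = -1: LHS = |2·(-1) + 2| = |0| = 0; 0 < -1 — FAILS
Hence LHS − RHS is never negative, i.e. LHS ≥ RHS throughout, so the claimed relation (<) fails for every integer in [-1000, 1000].

No integer in the range satisfies it.

Answer: Never true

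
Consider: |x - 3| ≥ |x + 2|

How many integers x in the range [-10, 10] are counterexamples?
Counterexamples in [-10, 10]: {1, 2, 3, 4, 5, 6, 7, 8, 9, 10}.

Counting them gives 10 values.

Answer: 10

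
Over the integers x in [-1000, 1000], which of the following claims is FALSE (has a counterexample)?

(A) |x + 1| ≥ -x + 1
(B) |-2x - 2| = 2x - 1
(A) x = -1: LHS = |(-1) + 1| = |0| = 0, RHS = -(-1) + 1 = 2; 0 ≥ 2 — FAILS
(B) x = 0: LHS = |-2·0 - 2| = |-2| = 2, RHS = 2·0 - 1 = -1; 2 = -1 — FAILS

Answer: Both A and B are false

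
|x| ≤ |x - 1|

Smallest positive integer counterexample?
Testing positive integers:
x = 1: LHS = |1| = 1, RHS = |1 - 1| = |0| = 0; 1 ≤ 0 — FAILS  ← smallest positive counterexample

Answer: x = 1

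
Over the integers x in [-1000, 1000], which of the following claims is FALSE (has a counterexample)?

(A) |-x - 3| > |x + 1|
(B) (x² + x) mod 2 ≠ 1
(A) x = -2: LHS = |-(-2) - 3| = |-1| = 1, RHS = |(-2) + 1| = |-1| = 1; 1 > 1 — FAILS

(B) For a polynomial with integer coefficients, its value mod 2 depends only on x mod 2, so it suffices to check one representative of each residue class, x = 0, 1:
x = 0: LHS = (0² + 0) mod 2 = 0 mod 2 = 0; 0 ≠ 1 — holds
x = 1: LHS = (1² + 1) mod 2 = 2 mod 2 = 0; 0 ≠ 1 — holds
The relation holds in every residue class, so the relation holds for every integer in [-1000, 1000].

Only (A) has a counterexample.

Answer: A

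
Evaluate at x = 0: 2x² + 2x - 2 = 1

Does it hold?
x = 0: LHS = 2·0² + 2·0 - 2 = -2; -2 = 1 — FAILS

The relation fails at x = 0, so x = 0 is a counterexample.

Answer: No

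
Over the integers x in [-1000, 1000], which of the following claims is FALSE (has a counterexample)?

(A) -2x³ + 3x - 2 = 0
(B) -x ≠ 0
(A) x = 0: LHS = -2·0³ + 3·0 - 2 = -2; -2 = 0 — FAILS
(B) x = 0: LHS = -0 = 0; 0 ≠ 0 — FAILS

Answer: Both A and B are false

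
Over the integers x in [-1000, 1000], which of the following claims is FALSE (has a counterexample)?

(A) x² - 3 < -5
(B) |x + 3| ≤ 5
(A) x = 0: LHS = 0² - 3 = -3; -3 < -5 — FAILS
(B) x = 3: LHS = |3 + 3| = |6| = 6; 6 ≤ 5 — FAILS

Answer: Both A and B are false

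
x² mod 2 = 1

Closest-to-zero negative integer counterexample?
Testing negative integers from -1 downward:
x = -1: LHS = ((-1)²) mod 2 = 1 mod 2 = 1; 1 = 1 — holds
x = -2: LHS = ((-2)²) mod 2 = 4 mod 2 = 0; 0 = 1 — FAILS  ← closest negative counterexample to 0

Answer: x = -2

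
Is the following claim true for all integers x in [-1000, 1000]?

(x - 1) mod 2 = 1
The claim fails at x = 1:
x = 1: LHS = (1 - 1) mod 2 = 0 mod 2 = 0; 0 = 1 — FAILS

Because a single integer refutes it, the statement is false.

Answer: False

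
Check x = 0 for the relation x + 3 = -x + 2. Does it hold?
x = 0: LHS = 0 + 3 = 3, RHS = -0 + 2 = 2; 3 = 2 — FAILS

The relation fails at x = 0, so x = 0 is a counterexample.

Answer: No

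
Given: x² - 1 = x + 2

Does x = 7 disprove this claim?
Substitute x = 7 into the relation:
x = 7: LHS = 7² - 1 = 48, RHS = 7 + 2 = 9; 48 = 9 — FAILS

Since the claim fails at x = 7, this value is a counterexample.

Answer: Yes, x = 7 is a counterexample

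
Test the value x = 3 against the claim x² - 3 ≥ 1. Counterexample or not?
Substitute x = 3 into the relation:
x = 3: LHS = 3² - 3 = 6; 6 ≥ 1 — holds

The claim holds here, so x = 3 is not a counterexample. (A counterexample exists elsewhere, e.g. x = 0.)

Answer: No, x = 3 is not a counterexample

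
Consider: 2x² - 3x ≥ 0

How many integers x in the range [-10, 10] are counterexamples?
Counterexamples in [-10, 10]: {1}.

Counting them gives 1 values.

Answer: 1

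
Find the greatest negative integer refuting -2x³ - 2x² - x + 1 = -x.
Testing negative integers from -1 downward:
x = -1: LHS = -2·(-1)³ - 2·(-1)² - (-1) + 1 = 2, RHS = -(-1) = 1; 2 = 1 — FAILS  ← closest negative counterexample to 0

Answer: x = -1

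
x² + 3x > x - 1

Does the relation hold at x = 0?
x = 0: LHS = 0² + 3·0 = 0, RHS = 0 - 1 = -1; 0 > -1 — holds

The relation is satisfied at x = 0.

Answer: Yes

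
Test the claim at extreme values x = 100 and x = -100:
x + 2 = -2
x = 100: LHS = 100 + 2 = 102; 102 = -2 — FAILS
x = -100: LHS = (-100) + 2 = -98; -98 = -2 — FAILS

Answer: No, fails for both x = 100 and x = -100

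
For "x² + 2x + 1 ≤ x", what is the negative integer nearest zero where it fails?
Testing negative integers from -1 downward:
x = -1: LHS = (-1)² + 2·(-1) + 1 = 0; 0 ≤ -1 — FAILS  ← closest negative counterexample to 0

Answer: x = -1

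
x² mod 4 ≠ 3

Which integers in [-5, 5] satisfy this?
For a polynomial with integer coefficients, its value mod 4 depends only on x mod 4, so it suffices to check one representative of each residue class, x = 0, 1, 2, 3:
x = 0: LHS = (0²) mod 4 = 0 mod 4 = 0; 0 ≠ 3 — holds
x = 1: LHS = (1²) mod 4 = 1 mod 4 = 1; 1 ≠ 3 — holds
x = 2: LHS = (2²) mod 4 = 4 mod 4 = 0; 0 ≠ 3 — holds
x = 3: LHS = (3²) mod 4 = 9 mod 4 = 1; 1 ≠ 3 — holds
The relation holds in every residue class, so the relation holds for every integer in [-5, 5].

Answer: All integers in [-5, 5]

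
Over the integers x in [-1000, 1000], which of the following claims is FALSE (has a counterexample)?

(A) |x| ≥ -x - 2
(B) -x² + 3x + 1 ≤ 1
(A) Over all integers in [-1000, 1000], LHS − RHS is smallest at x = 0, where it equals 2:
x = 0: LHS = |0| = 0, RHS = -0 - 2 = -2; 0 ≥ -2 — holds
At the ends of the range:
x = -1000: LHS = |-1000| = 1000, RHS = -(-1000) - 2 = 998; 1000 ≥ 998 — holds
x = 1000: LHS = |1000| = 1000, RHS = -1000 - 2 = -1002; 1000 ≥ -1002 — holds
Hence LHS − RHS is never negative, i.e. LHS ≥ RHS throughout, so the relation holds for every integer in [-1000, 1000].

(B) x = 1: LHS = -1² + 3·1 + 1 = 3; 3 ≤ 1 — FAILS

Only (B) has a counterexample.

Answer: B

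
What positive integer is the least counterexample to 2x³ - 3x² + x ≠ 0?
Testing positive integers:
x = 1: LHS = 2·1³ - 3·1² + 1 = 0; 0 ≠ 0 — FAILS  ← smallest positive counterexample

Answer: x = 1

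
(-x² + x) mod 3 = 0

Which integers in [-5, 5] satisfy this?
Holds for: {-5, -3, -2, 0, 1, 3, 4}
Fails for: {-4, -1, 2, 5}

Answer: {-5, -3, -2, 0, 1, 3, 4}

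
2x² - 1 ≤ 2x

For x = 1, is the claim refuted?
Substitute x = 1 into the relation:
x = 1: LHS = 2·1² - 1 = 1, RHS = 2·1 = 2; 1 ≤ 2 — holds

The claim holds here, so x = 1 is not a counterexample. (A counterexample exists elsewhere, e.g. x = -1.)

Answer: No, x = 1 is not a counterexample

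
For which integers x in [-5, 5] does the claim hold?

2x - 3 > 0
Holds for: {2, 3, 4, 5}
Fails for: {-5, -4, -3, -2, -1, 0, 1}

Answer: {2, 3, 4, 5}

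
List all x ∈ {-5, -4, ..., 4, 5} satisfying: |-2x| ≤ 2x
Holds for: {0, 1, 2, 3, 4, 5}
Fails for: {-5, -4, -3, -2, -1}

Answer: {0, 1, 2, 3, 4, 5}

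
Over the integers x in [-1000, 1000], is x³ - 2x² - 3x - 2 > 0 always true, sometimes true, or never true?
Holds at x = 4: LHS = 4³ - 2·4² - 3·4 - 2 = 18; 18 > 0 — holds
Fails at x = 0: LHS = 0³ - 2·0² - 3·0 - 2 = -2; -2 > 0 — FAILS
It is satisfied by some integers in the range but not all.

Answer: Sometimes true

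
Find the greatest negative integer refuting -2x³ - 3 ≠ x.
Testing negative integers from -1 downward:
x = -1: LHS = -2·(-1)³ - 3 = -1; -1 ≠ -1 — FAILS  ← closest negative counterexample to 0

Answer: x = -1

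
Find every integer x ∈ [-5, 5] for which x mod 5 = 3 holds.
Holds for: {-2, 3}
Fails for: {-5, -4, -3, -1, 0, 1, 2, 4, 5}

Answer: {-2, 3}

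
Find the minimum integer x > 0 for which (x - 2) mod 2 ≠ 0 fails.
Testing positive integers:
x = 1: LHS = (1 - 2) mod 2 = (-1) mod 2 = 1; 1 ≠ 0 — holds
x = 2: LHS = (2 - 2) mod 2 = 0 mod 2 = 0; 0 ≠ 0 — FAILS  ← smallest positive counterexample

Answer: x = 2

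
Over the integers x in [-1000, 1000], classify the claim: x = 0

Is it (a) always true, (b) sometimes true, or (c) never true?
Holds at x = 0: 0 = 0 — holds
Fails at x = 1: 1 = 0 — FAILS
It is satisfied by some integers in the range but not all.

Answer: Sometimes true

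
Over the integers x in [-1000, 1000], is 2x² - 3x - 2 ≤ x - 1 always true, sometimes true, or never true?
Holds at x = 0: LHS = 2·0² - 3·0 - 2 = -2, RHS = 0 - 1 = -1; -2 ≤ -1 — holds
Fails at x = -1: LHS = 2·(-1)² - 3·(-1) - 2 = 3, RHS = (-1) - 1 = -2; 3 ≤ -2 — FAILS
It is satisfied by some integers in the range but not all.

Answer: Sometimes true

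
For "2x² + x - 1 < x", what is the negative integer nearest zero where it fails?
Testing negative integers from -1 downward:
x = -1: LHS = 2·(-1)² + (-1) - 1 = 0; 0 < -1 — FAILS  ← closest negative counterexample to 0

Answer: x = -1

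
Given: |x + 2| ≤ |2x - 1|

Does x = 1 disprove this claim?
Substitute x = 1 into the relation:
x = 1: LHS = |1 + 2| = |3| = 3, RHS = |2·1 - 1| = |1| = 1; 3 ≤ 1 — FAILS

Since the claim fails at x = 1, this value is a counterexample.

Answer: Yes, x = 1 is a counterexample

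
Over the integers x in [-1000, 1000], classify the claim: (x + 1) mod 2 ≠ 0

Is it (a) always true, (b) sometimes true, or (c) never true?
Holds at x = 0: LHS = (0 + 1) mod 2 = 1 mod 2 = 1; 1 ≠ 0 — holds
Fails at x = 1: LHS = (1 + 1) mod 2 = 2 mod 2 = 0; 0 ≠ 0 — FAILS
It is satisfied by some integers in the range but not all.

Answer: Sometimes true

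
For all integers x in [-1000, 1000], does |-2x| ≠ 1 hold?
Track d = LHS − RHS over the integers in [-1000, 1000]. Equality would need d = 0, but d changes sign only between consecutive integers, jumping over 0:
x = -1: LHS = |-2·(-1)| = |2| = 2; 2 ≠ 1 — holds  (d = 1)
x = 0: LHS = |-2·0| = |0| = 0; 0 ≠ 1 — holds  (d = -1)
x = 0: LHS = |-2·0| = |0| = 0; 0 ≠ 1 — holds  (d = -1)
x = 1: LHS = |-2·1| = |-2| = 2; 2 ≠ 1 — holds  (d = 1)
Away from these crossings d keeps a constant sign, and checking every integer in [-1000, 1000] confirms d ≠ 0 throughout. Hence the two sides are never equal, so the relation holds for every integer in [-1000, 1000].

No counterexample exists.

Answer: True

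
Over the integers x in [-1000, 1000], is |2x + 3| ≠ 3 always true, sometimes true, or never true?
Holds at x = 1: LHS = |2·1 + 3| = |5| = 5; 5 ≠ 3 — holds
Fails at x = 0: LHS = |2·0 + 3| = |3| = 3; 3 ≠ 3 — FAILS
It is satisfied by some integers in the range but not all.

Answer: Sometimes true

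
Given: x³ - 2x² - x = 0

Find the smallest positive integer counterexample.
Testing positive integers:
x = 1: LHS = 1³ - 2·1² - 1 = -2; -2 = 0 — FAILS  ← smallest positive counterexample

Answer: x = 1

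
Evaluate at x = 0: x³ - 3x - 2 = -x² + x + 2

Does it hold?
x = 0: LHS = 0³ - 3·0 - 2 = -2, RHS = -0² + 0 + 2 = 2; -2 = 2 — FAILS

The relation fails at x = 0, so x = 0 is a counterexample.

Answer: No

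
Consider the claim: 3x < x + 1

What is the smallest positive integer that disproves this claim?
Testing positive integers:
x = 1: LHS = 3·1 = 3, RHS = 1 + 1 = 2; 3 < 2 — FAILS  ← smallest positive counterexample

Answer: x = 1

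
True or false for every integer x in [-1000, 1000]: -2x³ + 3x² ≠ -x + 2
The claim fails at x = 1:
x = 1: LHS = -2·1³ + 3·1² = 1, RHS = -1 + 2 = 1; 1 ≠ 1 — FAILS

Because a single integer refutes it, the statement is false.

Answer: False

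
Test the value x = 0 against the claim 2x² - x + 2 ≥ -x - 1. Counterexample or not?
Substitute x = 0 into the relation:
x = 0: LHS = 2·0² - 0 + 2 = 2, RHS = -0 - 1 = -1; 2 ≥ -1 — holds

The relation holds at x = 0, so it is not a counterexample.

Answer: No, x = 0 is not a counterexample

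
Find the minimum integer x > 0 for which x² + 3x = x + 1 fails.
Testing positive integers:
x = 1: LHS = 1² + 3·1 = 4, RHS = 1 + 1 = 2; 4 = 2 — FAILS  ← smallest positive counterexample

Answer: x = 1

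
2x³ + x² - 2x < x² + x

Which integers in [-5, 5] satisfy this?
Holds for: {-5, -4, -3, -2, 1}
Fails for: {-1, 0, 2, 3, 4, 5}

Answer: {-5, -4, -3, -2, 1}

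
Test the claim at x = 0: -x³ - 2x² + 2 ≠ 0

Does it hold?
x = 0: LHS = -0³ - 2·0² + 2 = 2; 2 ≠ 0 — holds

The relation is satisfied at x = 0.

Answer: Yes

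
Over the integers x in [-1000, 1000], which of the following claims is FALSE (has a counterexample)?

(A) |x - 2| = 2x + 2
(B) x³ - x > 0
(A) x = 1: LHS = |1 - 2| = |-1| = 1, RHS = 2·1 + 2 = 4; 1 = 4 — FAILS
(B) x = 0: LHS = 0³ - 0 = 0; 0 > 0 — FAILS

Answer: Both A and B are false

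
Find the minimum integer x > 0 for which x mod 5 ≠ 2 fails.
Testing positive integers:
x = 1: LHS = 1 mod 5 = 1; 1 ≠ 2 — holds
x = 2: LHS = 2 mod 5 = 2; 2 ≠ 2 — FAILS  ← smallest positive counterexample

Answer: x = 2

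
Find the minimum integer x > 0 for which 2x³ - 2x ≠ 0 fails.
Testing positive integers:
x = 1: LHS = 2·1³ - 2·1 = 0; 0 ≠ 0 — FAILS  ← smallest positive counterexample

Answer: x = 1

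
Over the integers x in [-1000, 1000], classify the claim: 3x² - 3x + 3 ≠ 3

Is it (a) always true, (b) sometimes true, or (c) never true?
Holds at x = -1: LHS = 3·(-1)² - 3·(-1) + 3 = 9; 9 ≠ 3 — holds
Fails at x = 0: LHS = 3·0² - 3·0 + 3 = 3; 3 ≠ 3 — FAILS
It is satisfied by some integers in the range but not all.

Answer: Sometimes true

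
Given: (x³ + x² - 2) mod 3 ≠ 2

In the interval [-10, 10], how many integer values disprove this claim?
For a polynomial with integer coefficients, its value mod 3 depends only on x mod 3, so it suffices to check one representative of each residue class, x = 0, 1, 2:
x = 0: LHS = (0³ + 0² - 2) mod 3 = (-2) mod 3 = 1; 1 ≠ 2 — holds
x = 1: LHS = (1³ + 1² - 2) mod 3 = 0 mod 3 = 0; 0 ≠ 2 — holds
x = 2: LHS = (2³ + 2² - 2) mod 3 = 10 mod 3 = 1; 1 ≠ 2 — holds
The relation holds in every residue class, so the relation holds for every integer in [-10, 10].

No counterexample appears in that range.

Answer: 0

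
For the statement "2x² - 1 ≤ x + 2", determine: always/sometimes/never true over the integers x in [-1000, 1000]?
Holds at x = 0: LHS = 2·0² - 1 = -1, RHS = 0 + 2 = 2; -1 ≤ 2 — holds
Fails at x = 2: LHS = 2·2² - 1 = 7, RHS = 2 + 2 = 4; 7 ≤ 4 — FAILS
It is satisfied by some integers in the range but not all.

Answer: Sometimes true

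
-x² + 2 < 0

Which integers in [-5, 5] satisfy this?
Holds for: {-5, -4, -3, -2, 2, 3, 4, 5}
Fails for: {-1, 0, 1}

Answer: {-5, -4, -3, -2, 2, 3, 4, 5}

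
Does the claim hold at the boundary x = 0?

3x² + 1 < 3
x = 0: LHS = 3·0² + 1 = 1; 1 < 3 — holds

The relation is satisfied at x = 0.

Answer: Yes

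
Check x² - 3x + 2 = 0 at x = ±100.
x = 100: LHS = 100² - 3·100 + 2 = 9702; 9702 = 0 — FAILS
x = -100: LHS = (-100)² - 3·(-100) + 2 = 10302; 10302 = 0 — FAILS

Answer: No, fails for both x = 100 and x = -100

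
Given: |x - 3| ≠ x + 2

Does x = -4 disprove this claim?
Substitute x = -4 into the relation:
x = -4: LHS = |(-4) - 3| = |-7| = 7, RHS = (-4) + 2 = -2; 7 ≠ -2 — holds

The relation holds at x = -4, so it is not a counterexample.

Answer: No, x = -4 is not a counterexample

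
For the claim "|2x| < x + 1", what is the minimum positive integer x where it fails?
Testing positive integers:
x = 1: LHS = |2·1| = |2| = 2, RHS = 1 + 1 = 2; 2 < 2 — FAILS  ← smallest positive counterexample

Answer: x = 1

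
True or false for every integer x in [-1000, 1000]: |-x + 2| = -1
The claim fails at x = 0:
x = 0: LHS = |-0 + 2| = |2| = 2; 2 = -1 — FAILS

Because a single integer refutes it, the statement is false.

Answer: False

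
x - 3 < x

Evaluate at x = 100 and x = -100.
x = 100: LHS = 100 - 3 = 97; 97 < 100 — holds
x = -100: LHS = (-100) - 3 = -103; -103 < -100 — holds

Answer: Yes, holds for both x = 100 and x = -100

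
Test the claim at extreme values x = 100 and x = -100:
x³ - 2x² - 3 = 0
x = 100: LHS = 100³ - 2·100² - 3 = 979997; 979997 = 0 — FAILS
x = -100: LHS = (-100)³ - 2·(-100)² - 3 = -1020003; -1020003 = 0 — FAILS

Answer: No, fails for both x = 100 and x = -100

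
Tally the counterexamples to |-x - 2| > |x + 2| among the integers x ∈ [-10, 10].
Counterexamples in [-10, 10]: {-10, -9, -8, -7, -6, -5, -4, -3, -2, -1, 0, 1, 2, 3, 4, 5, 6, 7, 8, 9, 10}.

Counting them gives 21 values.

Answer: 21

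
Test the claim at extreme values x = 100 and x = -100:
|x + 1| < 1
x = 100: LHS = |100 + 1| = |101| = 101; 101 < 1 — FAILS
x = -100: LHS = |(-100) + 1| = |-99| = 99; 99 < 1 — FAILS

Answer: No, fails for both x = 100 and x = -100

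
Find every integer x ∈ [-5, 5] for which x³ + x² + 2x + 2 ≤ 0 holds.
Holds for: {-5, -4, -3, -2, -1}
Fails for: {0, 1, 2, 3, 4, 5}

Answer: {-5, -4, -3, -2, -1}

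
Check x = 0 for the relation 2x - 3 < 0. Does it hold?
x = 0: LHS = 2·0 - 3 = -3; -3 < 0 — holds

The relation is satisfied at x = 0.

Answer: Yes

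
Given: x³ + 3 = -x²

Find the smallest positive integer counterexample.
Testing positive integers:
x = 1: LHS = 1³ + 3 = 4, RHS = -1² = -1; 4 = -1 — FAILS  ← smallest positive counterexample

Answer: x = 1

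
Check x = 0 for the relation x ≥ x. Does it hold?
x = 0: 0 ≥ 0 — holds

The relation is satisfied at x = 0.

Answer: Yes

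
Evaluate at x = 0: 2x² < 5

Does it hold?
x = 0: LHS = 2·0² = 0; 0 < 5 — holds

The relation is satisfied at x = 0.

Answer: Yes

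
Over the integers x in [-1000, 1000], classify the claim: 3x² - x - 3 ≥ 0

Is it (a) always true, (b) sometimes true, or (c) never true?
Holds at x = -1: LHS = 3·(-1)² - (-1) - 3 = 1; 1 ≥ 0 — holds
Fails at x = 0: LHS = 3·0² - 0 - 3 = -3; -3 ≥ 0 — FAILS
It is satisfied by some integers in the range but not all.

Answer: Sometimes true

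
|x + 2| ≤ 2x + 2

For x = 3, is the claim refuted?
Substitute x = 3 into the relation:
x = 3: LHS = |3 + 2| = |5| = 5, RHS = 2·3 + 2 = 8; 5 ≤ 8 — holds

The claim holds here, so x = 3 is not a counterexample. (A counterexample exists elsewhere, e.g. x = -1.)

Answer: No, x = 3 is not a counterexample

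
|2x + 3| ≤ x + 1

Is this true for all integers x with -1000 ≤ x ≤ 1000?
The claim fails at x = 0:
x = 0: LHS = |2·0 + 3| = |3| = 3, RHS = 0 + 1 = 1; 3 ≤ 1 — FAILS

Because a single integer refutes it, the statement is false.

Answer: False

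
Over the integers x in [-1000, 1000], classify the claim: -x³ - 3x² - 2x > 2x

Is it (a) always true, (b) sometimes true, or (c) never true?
Holds at x = -1: LHS = -(-1)³ - 3·(-1)² - 2·(-1) = 0, RHS = 2·(-1) = -2; 0 > -2 — holds
Fails at x = 0: LHS = -0³ - 3·0² - 2·0 = 0, RHS = 2·0 = 0; 0 > 0 — FAILS
It is satisfied by some integers in the range but not all.

Answer: Sometimes true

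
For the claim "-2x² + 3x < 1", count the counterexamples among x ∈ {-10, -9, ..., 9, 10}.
Counterexamples in [-10, 10]: {1}.

Counting them gives 1 values.

Answer: 1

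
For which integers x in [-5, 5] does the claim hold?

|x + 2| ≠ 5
Holds for: {-5, -4, -3, -2, -1, 0, 1, 2, 4, 5}
Fails for: {3}

Answer: {-5, -4, -3, -2, -1, 0, 1, 2, 4, 5}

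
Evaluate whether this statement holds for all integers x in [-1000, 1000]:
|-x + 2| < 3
The claim fails at x = -1:
x = -1: LHS = |-(-1) + 2| = |3| = 3; 3 < 3 — FAILS

Because a single integer refutes it, the statement is false.

Answer: False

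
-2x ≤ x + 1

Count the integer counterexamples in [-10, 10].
Counterexamples in [-10, 10]: {-10, -9, -8, -7, -6, -5, -4, -3, -2, -1}.

Counting them gives 10 values.

Answer: 10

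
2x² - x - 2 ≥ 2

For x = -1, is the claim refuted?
Substitute x = -1 into the relation:
x = -1: LHS = 2·(-1)² - (-1) - 2 = 1; 1 ≥ 2 — FAILS

Since the claim fails at x = -1, this value is a counterexample.

Answer: Yes, x = -1 is a counterexample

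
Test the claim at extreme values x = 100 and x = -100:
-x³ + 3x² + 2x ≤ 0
x = 100: LHS = -100³ + 3·100² + 2·100 = -969800; -969800 ≤ 0 — holds
x = -100: LHS = -(-100)³ + 3·(-100)² + 2·(-100) = 1029800; 1029800 ≤ 0 — FAILS

Answer: Partially: holds for x = 100, fails for x = -100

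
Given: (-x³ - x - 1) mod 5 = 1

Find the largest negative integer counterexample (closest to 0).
Testing negative integers from -1 downward:
x = -1: LHS = (-(-1)³ - (-1) - 1) mod 5 = 1 mod 5 = 1; 1 = 1 — holds
x = -2: LHS = (-(-2)³ - (-2) - 1) mod 5 = 9 mod 5 = 4; 4 = 1 — FAILS  ← closest negative counterexample to 0

Answer: x = -2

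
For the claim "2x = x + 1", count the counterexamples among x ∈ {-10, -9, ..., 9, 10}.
Counterexamples in [-10, 10]: {-10, -9, -8, -7, -6, -5, -4, -3, -2, -1, 0, 2, 3, 4, 5, 6, 7, 8, 9, 10}.

Counting them gives 20 values.

Answer: 20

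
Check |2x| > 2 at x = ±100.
x = 100: LHS = |2·100| = |200| = 200; 200 > 2 — holds
x = -100: LHS = |2·(-100)| = |-200| = 200; 200 > 2 — holds

Answer: Yes, holds for both x = 100 and x = -100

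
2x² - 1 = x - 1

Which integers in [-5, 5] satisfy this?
Holds for: {0}
Fails for: {-5, -4, -3, -2, -1, 1, 2, 3, 4, 5}

Answer: {0}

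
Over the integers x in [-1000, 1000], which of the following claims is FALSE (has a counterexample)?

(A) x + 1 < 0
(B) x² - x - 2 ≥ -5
(A) x = 0: LHS = 0 + 1 = 1; 1 < 0 — FAILS

(B) Over all integers in [-1000, 1000], LHS − RHS is smallest at x = 0, where it equals 3:
x = 0: LHS = 0² - 0 - 2 = -2; -2 ≥ -5 — holds
At the ends of the range:
x = -1000: LHS = (-1000)² - (-1000) - 2 = 1000998; 1000998 ≥ -5 — holds
x = 1000: LHS = 1000² - 1000 - 2 = 998998; 998998 ≥ -5 — holds
Hence LHS − RHS is never negative, i.e. LHS ≥ RHS throughout, so the relation holds for every integer in [-1000, 1000].

Only (A) has a counterexample.

Answer: A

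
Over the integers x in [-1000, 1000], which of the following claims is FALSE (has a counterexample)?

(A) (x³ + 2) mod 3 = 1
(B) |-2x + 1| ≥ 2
(A) x = 0: LHS = (0³ + 2) mod 3 = 2 mod 3 = 2; 2 = 1 — FAILS
(B) x = 0: LHS = |-2·0 + 1| = |1| = 1; 1 ≥ 2 — FAILS

Answer: Both A and B are false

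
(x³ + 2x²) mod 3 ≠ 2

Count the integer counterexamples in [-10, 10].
For a polynomial with integer coefficients, its value mod 3 depends only on x mod 3, so it suffices to check one representative of each residue class, x = 0, 1, 2:
x = 0: LHS = (0³ + 2·0²) mod 3 = 0 mod 3 = 0; 0 ≠ 2 — holds
x = 1: LHS = (1³ + 2·1²) mod 3 = 3 mod 3 = 0; 0 ≠ 2 — holds
x = 2: LHS = (2³ + 2·2²) mod 3 = 16 mod 3 = 1; 1 ≠ 2 — holds
The relation holds in every residue class, so the relation holds for every integer in [-10, 10].

No counterexample appears in that range.

Answer: 0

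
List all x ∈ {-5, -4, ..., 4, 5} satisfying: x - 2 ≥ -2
Holds for: {0, 1, 2, 3, 4, 5}
Fails for: {-5, -4, -3, -2, -1}

Answer: {0, 1, 2, 3, 4, 5}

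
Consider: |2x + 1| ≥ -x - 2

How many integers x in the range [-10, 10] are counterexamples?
Over all integers in [-10, 10], LHS − RHS is smallest at x = -1, where it equals 2:
x = -1: LHS = |2·(-1) + 1| = |-1| = 1, RHS = -(-1) - 2 = -1; 1 ≥ -1 — holds
At the ends of the range:
x = -10: LHS = |2·(-10) + 1| = |-19| = 19, RHS = -(-10) - 2 = 8; 19 ≥ 8 — holds
x = 10: LHS = |2·10 + 1| = |21| = 21, RHS = -10 - 2 = -12; 21 ≥ -12 — holds
Hence LHS − RHS is never negative, i.e. LHS ≥ RHS throughout, so the relation holds for every integer in [-10, 10].

No counterexample appears in that range.

Answer: 0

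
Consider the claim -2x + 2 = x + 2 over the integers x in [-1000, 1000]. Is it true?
The claim fails at x = 1:
x = 1: LHS = -2·1 + 2 = 0, RHS = 1 + 2 = 3; 0 = 3 — FAILS

Because a single integer refutes it, the statement is false.

Answer: False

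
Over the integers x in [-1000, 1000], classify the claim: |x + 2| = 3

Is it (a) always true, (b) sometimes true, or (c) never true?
Holds at x = 1: LHS = |1 + 2| = |3| = 3; 3 = 3 — holds
Fails at x = 0: LHS = |0 + 2| = |2| = 2; 2 = 3 — FAILS
It is satisfied by some integers in the range but not all.

Answer: Sometimes true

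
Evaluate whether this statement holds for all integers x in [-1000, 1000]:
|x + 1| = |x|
The claim fails at x = 0:
x = 0: LHS = |0 + 1| = |1| = 1, RHS = |0| = 0; 1 = 0 — FAILS

Because a single integer refutes it, the statement is false.

Answer: False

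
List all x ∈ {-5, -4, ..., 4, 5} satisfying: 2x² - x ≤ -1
Over all integers in [-5, 5], LHS − RHS is smallest at x = 0, where it equals 1:
x = 0: LHS = 2·0² - 0 = 0; 0 ≤ -1 — FAILS
At the ends of the range:
x = -5: LHS = 2·(-5)² - (-5) = 55; 55 ≤ -1 — FAILS
x = 5: LHS = 2·5² - 5 = 45; 45 ≤ -1 — FAILS
Hence LHS − RHS is never zero or negative, i.e. LHS > RHS throughout, so the claimed relation (≤) fails for every integer in [-5, 5].

Answer: None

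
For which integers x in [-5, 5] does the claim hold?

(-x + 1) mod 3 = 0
Holds for: {-5, -2, 1, 4}
Fails for: {-4, -3, -1, 0, 2, 3, 5}

Answer: {-5, -2, 1, 4}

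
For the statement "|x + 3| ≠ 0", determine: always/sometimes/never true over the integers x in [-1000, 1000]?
Holds at x = 0: LHS = |0 + 3| = |3| = 3; 3 ≠ 0 — holds
Fails at x = -3: LHS = |(-3) + 3| = |0| = 0; 0 ≠ 0 — FAILS
It is satisfied by some integers in the range but not all.

Answer: Sometimes true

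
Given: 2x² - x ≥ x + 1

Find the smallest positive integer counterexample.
Testing positive integers:
x = 1: LHS = 2·1² - 1 = 1, RHS = 1 + 1 = 2; 1 ≥ 2 — FAILS  ← smallest positive counterexample

Answer: x = 1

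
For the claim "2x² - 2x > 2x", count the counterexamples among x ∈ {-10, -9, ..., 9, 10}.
Counterexamples in [-10, 10]: {0, 1, 2}.

Counting them gives 3 values.

Answer: 3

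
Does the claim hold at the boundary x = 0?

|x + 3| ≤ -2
x = 0: LHS = |0 + 3| = |3| = 3; 3 ≤ -2 — FAILS

The relation fails at x = 0, so x = 0 is a counterexample.

Answer: No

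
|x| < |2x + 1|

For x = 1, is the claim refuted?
Substitute x = 1 into the relation:
x = 1: LHS = |1| = 1, RHS = |2·1 + 1| = |3| = 3; 1 < 3 — holds

The claim holds here, so x = 1 is not a counterexample. (A counterexample exists elsewhere, e.g. x = -1.)

Answer: No, x = 1 is not a counterexample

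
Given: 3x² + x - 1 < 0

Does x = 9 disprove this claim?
Substitute x = 9 into the relation:
x = 9: LHS = 3·9² + 9 - 1 = 251; 251 < 0 — FAILS

Since the claim fails at x = 9, this value is a counterexample.

Answer: Yes, x = 9 is a counterexample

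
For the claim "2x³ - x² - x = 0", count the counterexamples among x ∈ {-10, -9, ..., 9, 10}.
Counterexamples in [-10, 10]: {-10, -9, -8, -7, -6, -5, -4, -3, -2, -1, 2, 3, 4, 5, 6, 7, 8, 9, 10}.

Counting them gives 19 values.

Answer: 19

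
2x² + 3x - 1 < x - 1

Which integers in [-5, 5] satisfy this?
Over all integers in [-5, 5], LHS − RHS is smallest at x = 0, where it equals 0:
x = 0: LHS = 2·0² + 3·0 - 1 = -1, RHS = 0 - 1 = -1; -1 < -1 — FAILS
At the ends of the range:
x = -5: LHS = 2·(-5)² + 3·(-5) - 1 = 34, RHS = (-5) - 1 = -6; 34 < -6 — FAILS
x = 5: LHS = 2·5² + 3·5 - 1 = 64, RHS = 5 - 1 = 4; 64 < 4 — FAILS
Hence LHS − RHS is never negative, i.e. LHS ≥ RHS throughout, so the claimed relation (<) fails for every integer in [-5, 5].

Answer: None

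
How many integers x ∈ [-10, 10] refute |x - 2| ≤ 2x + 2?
Counterexamples in [-10, 10]: {-10, -9, -8, -7, -6, -5, -4, -3, -2, -1}.

Counting them gives 10 values.

Answer: 10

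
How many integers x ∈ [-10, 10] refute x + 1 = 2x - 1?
Counterexamples in [-10, 10]: {-10, -9, -8, -7, -6, -5, -4, -3, -2, -1, 0, 1, 3, 4, 5, 6, 7, 8, 9, 10}.

Counting them gives 20 values.

Answer: 20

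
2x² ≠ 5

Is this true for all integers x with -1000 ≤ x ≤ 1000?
Track d = LHS − RHS over the integers in [-1000, 1000]. Equality would need d = 0, but d changes sign only between consecutive integers, jumping over 0:
x = -2: LHS = 2·(-2)² = 8; 8 ≠ 5 — holds  (d = 3)
x = -1: LHS = 2·(-1)² = 2; 2 ≠ 5 — holds  (d = -3)
x = 1: LHS = 2·1² = 2; 2 ≠ 5 — holds  (d = -3)
x = 2: LHS = 2·2² = 8; 8 ≠ 5 — holds  (d = 3)
Away from these crossings d keeps a constant sign, and checking every integer in [-1000, 1000] confirms d ≠ 0 throughout. Hence the two sides are never equal, so the relation holds for every integer in [-1000, 1000].

No counterexample exists.

Answer: True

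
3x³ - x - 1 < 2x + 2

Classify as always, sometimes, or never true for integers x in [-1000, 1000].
Holds at x = 0: LHS = 3·0³ - 0 - 1 = -1, RHS = 2·0 + 2 = 2; -1 < 2 — holds
Fails at x = 2: LHS = 3·2³ - 2 - 1 = 21, RHS = 2·2 + 2 = 6; 21 < 6 — FAILS
It is satisfied by some integers in the range but not all.

Answer: Sometimes true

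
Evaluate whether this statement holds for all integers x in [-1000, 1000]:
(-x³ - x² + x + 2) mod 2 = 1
The claim fails at x = 0:
x = 0: LHS = (-0³ - 0² + 0 + 2) mod 2 = 2 mod 2 = 0; 0 = 1 — FAILS

Because a single integer refutes it, the statement is false.

Answer: False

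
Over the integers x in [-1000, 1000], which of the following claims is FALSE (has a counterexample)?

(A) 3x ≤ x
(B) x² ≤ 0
(A) x = 1: LHS = 3·1 = 3; 3 ≤ 1 — FAILS
(B) x = 1: LHS = 1² = 1; 1 ≤ 0 — FAILS

Answer: Both A and B are false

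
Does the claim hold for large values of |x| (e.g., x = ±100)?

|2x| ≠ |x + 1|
x = 100: LHS = |2·100| = |200| = 200, RHS = |100 + 1| = |101| = 101; 200 ≠ 101 — holds
x = -100: LHS = |2·(-100)| = |-200| = 200, RHS = |(-100) + 1| = |-99| = 99; 200 ≠ 99 — holds

Answer: Yes, holds for both x = 100 and x = -100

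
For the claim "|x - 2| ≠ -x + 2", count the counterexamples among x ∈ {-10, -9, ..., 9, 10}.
Counterexamples in [-10, 10]: {-10, -9, -8, -7, -6, -5, -4, -3, -2, -1, 0, 1, 2}.

Counting them gives 13 values.

Answer: 13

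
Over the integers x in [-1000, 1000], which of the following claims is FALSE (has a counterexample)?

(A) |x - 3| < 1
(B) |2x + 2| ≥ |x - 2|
(A) x = 0: LHS = |0 - 3| = |-3| = 3; 3 < 1 — FAILS
(B) x = -1: LHS = |2·(-1) + 2| = |0| = 0, RHS = |(-1) - 2| = |-3| = 3; 0 ≥ 3 — FAILS

Answer: Both A and B are false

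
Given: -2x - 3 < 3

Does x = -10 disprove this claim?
Substitute x = -10 into the relation:
x = -10: LHS = -2·(-10) - 3 = 17; 17 < 3 — FAILS

Since the claim fails at x = -10, this value is a counterexample.

Answer: Yes, x = -10 is a counterexample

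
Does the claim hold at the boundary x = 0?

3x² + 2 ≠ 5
x = 0: LHS = 3·0² + 2 = 2; 2 ≠ 5 — holds

The relation is satisfied at x = 0.

Answer: Yes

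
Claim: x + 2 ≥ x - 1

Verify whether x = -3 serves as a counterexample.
Substitute x = -3 into the relation:
x = -3: LHS = (-3) + 2 = -1, RHS = (-3) - 1 = -4; -1 ≥ -4 — holds

The relation holds at x = -3, so it is not a counterexample.

Answer: No, x = -3 is not a counterexample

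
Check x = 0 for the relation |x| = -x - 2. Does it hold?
x = 0: LHS = |0| = 0, RHS = -0 - 2 = -2; 0 = -2 — FAILS

The relation fails at x = 0, so x = 0 is a counterexample.

Answer: No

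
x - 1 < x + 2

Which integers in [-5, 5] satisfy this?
Over all integers in [-5, 5], LHS − RHS is largest at x = 0, where it equals -3:
x = 0: LHS = 0 - 1 = -1, RHS = 0 + 2 = 2; -1 < 2 — holds
At the ends of the range:
x = -5: LHS = (-5) - 1 = -6, RHS = (-5) + 2 = -3; -6 < -3 — holds
x = 5: LHS = 5 - 1 = 4, RHS = 5 + 2 = 7; 4 < 7 — holds
Hence LHS − RHS is never zero or positive, i.e. LHS < RHS throughout, so the relation holds for every integer in [-5, 5].

Answer: All integers in [-5, 5]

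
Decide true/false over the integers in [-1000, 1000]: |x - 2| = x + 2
The claim fails at x = 1:
x = 1: LHS = |1 - 2| = |-1| = 1, RHS = 1 + 2 = 3; 1 = 3 — FAILS

Because a single integer refutes it, the statement is false.

Answer: False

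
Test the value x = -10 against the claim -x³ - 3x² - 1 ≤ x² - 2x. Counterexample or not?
Substitute x = -10 into the relation:
x = -10: LHS = -(-10)³ - 3·(-10)² - 1 = 699, RHS = (-10)² - 2·(-10) = 120; 699 ≤ 120 — FAILS

Since the claim fails at x = -10, this value is a counterexample.

Answer: Yes, x = -10 is a counterexample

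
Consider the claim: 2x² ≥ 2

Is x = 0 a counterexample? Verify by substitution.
Substitute x = 0 into the relation:
x = 0: LHS = 2·0² = 0; 0 ≥ 2 — FAILS

Since the claim fails at x = 0, this value is a counterexample.

Answer: Yes, x = 0 is a counterexample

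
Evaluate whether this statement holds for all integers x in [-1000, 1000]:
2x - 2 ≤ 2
The claim fails at x = 3:
x = 3: LHS = 2·3 - 2 = 4; 4 ≤ 2 — FAILS

Because a single integer refutes it, the statement is false.

Answer: False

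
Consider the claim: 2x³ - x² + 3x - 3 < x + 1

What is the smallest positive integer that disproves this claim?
Testing positive integers:
x = 1: LHS = 2·1³ - 1² + 3·1 - 3 = 1, RHS = 1 + 1 = 2; 1 < 2 — holds
x = 2: LHS = 2·2³ - 2² + 3·2 - 3 = 15, RHS = 2 + 1 = 3; 15 < 3 — FAILS  ← smallest positive counterexample

Answer: x = 2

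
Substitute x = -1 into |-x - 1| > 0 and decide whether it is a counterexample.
Substitute x = -1 into the relation:
x = -1: LHS = |-(-1) - 1| = |0| = 0; 0 > 0 — FAILS

Since the claim fails at x = -1, this value is a counterexample.

Answer: Yes, x = -1 is a counterexample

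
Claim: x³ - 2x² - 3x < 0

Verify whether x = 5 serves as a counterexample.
Substitute x = 5 into the relation:
x = 5: LHS = 5³ - 2·5² - 3·5 = 60; 60 < 0 — FAILS

Since the claim fails at x = 5, this value is a counterexample.

Answer: Yes, x = 5 is a counterexample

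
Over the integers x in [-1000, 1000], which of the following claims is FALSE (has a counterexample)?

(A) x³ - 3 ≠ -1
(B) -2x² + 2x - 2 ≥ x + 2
(A) Track d = LHS − RHS over the integers in [-1000, 1000]. Equality would need d = 0, but d changes sign only between consecutive integers, jumping over 0:
x = 1: LHS = 1³ - 3 = -2; -2 ≠ -1 — holds  (d = -1)
x = 2: LHS = 2³ - 3 = 5; 5 ≠ -1 — holds  (d = 6)
Away from these crossings d keeps a constant sign, and checking every integer in [-1000, 1000] confirms d ≠ 0 throughout. Hence the two sides are never equal, so the relation holds for every integer in [-1000, 1000].

(B) x = 0: LHS = -2·0² + 2·0 - 2 = -2, RHS = 0 + 2 = 2; -2 ≥ 2 — FAILS

Only (B) has a counterexample.

Answer: B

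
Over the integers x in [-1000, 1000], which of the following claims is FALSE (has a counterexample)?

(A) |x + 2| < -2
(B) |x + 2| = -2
(A) x = 0: LHS = |0 + 2| = |2| = 2; 2 < -2 — FAILS
(B) x = 0: LHS = |0 + 2| = |2| = 2; 2 = -2 — FAILS

Answer: Both A and B are false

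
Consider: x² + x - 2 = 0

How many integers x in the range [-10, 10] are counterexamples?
Counterexamples in [-10, 10]: {-10, -9, -8, -7, -6, -5, -4, -3, -1, 0, 2, 3, 4, 5, 6, 7, 8, 9, 10}.

Counting them gives 19 values.

Answer: 19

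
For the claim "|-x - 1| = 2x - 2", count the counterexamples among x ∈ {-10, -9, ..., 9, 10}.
Counterexamples in [-10, 10]: {-10, -9, -8, -7, -6, -5, -4, -3, -2, -1, 0, 1, 2, 4, 5, 6, 7, 8, 9, 10}.

Counting them gives 20 values.

Answer: 20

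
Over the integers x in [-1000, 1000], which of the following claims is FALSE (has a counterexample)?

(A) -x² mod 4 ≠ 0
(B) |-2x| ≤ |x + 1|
(A) x = 0: LHS = (-0²) mod 4 = 0 mod 4 = 0; 0 ≠ 0 — FAILS
(B) x = -1: LHS = |-2·(-1)| = |2| = 2, RHS = |(-1) + 1| = |0| = 0; 2 ≤ 0 — FAILS

Answer: Both A and B are false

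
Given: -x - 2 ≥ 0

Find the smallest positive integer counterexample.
Testing positive integers:
x = 1: LHS = -1 - 2 = -3; -3 ≥ 0 — FAILS  ← smallest positive counterexample

Answer: x = 1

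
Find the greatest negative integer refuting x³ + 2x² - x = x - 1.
Testing negative integers from -1 downward:
x = -1: LHS = (-1)³ + 2·(-1)² - (-1) = 2, RHS = (-1) - 1 = -2; 2 = -2 — FAILS  ← closest negative counterexample to 0

Answer: x = -1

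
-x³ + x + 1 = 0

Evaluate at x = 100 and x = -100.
x = 100: LHS = -100³ + 100 + 1 = -999899; -999899 = 0 — FAILS
x = -100: LHS = -(-100)³ + (-100) + 1 = 999901; 999901 = 0 — FAILS

Answer: No, fails for both x = 100 and x = -100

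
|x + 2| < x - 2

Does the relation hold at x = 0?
x = 0: LHS = |0 + 2| = |2| = 2, RHS = 0 - 2 = -2; 2 < -2 — FAILS

The relation fails at x = 0, so x = 0 is a counterexample.

Answer: No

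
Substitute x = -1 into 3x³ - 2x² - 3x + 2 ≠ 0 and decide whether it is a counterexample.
Substitute x = -1 into the relation:
x = -1: LHS = 3·(-1)³ - 2·(-1)² - 3·(-1) + 2 = 0; 0 ≠ 0 — FAILS

Since the claim fails at x = -1, this value is a counterexample.

Answer: Yes, x = -1 is a counterexample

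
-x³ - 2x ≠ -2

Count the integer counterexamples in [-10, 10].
Track d = LHS − RHS over the integers in [-10, 10]. Equality would need d = 0, but d changes sign only between consecutive integers, jumping over 0:
x = 0: LHS = -0³ - 2·0 = 0; 0 ≠ -2 — holds  (d = 2)
x = 1: LHS = -1³ - 2·1 = -3; -3 ≠ -2 — holds  (d = -1)
Away from these crossings d keeps a constant sign, and checking every integer in [-10, 10] confirms d ≠ 0 throughout. Hence the two sides are never equal, so the relation holds for every integer in [-10, 10].

No counterexample appears in that range.

Answer: 0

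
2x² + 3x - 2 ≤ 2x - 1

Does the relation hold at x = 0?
x = 0: LHS = 2·0² + 3·0 - 2 = -2, RHS = 2·0 - 1 = -1; -2 ≤ -1 — holds

The relation is satisfied at x = 0.

Answer: Yes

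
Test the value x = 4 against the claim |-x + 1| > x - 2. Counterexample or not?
Substitute x = 4 into the relation:
x = 4: LHS = |-4 + 1| = |-3| = 3, RHS = 4 - 2 = 2; 3 > 2 — holds

The relation holds at x = 4, so it is not a counterexample.

Answer: No, x = 4 is not a counterexample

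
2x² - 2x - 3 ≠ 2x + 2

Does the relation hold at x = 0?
x = 0: LHS = 2·0² - 2·0 - 3 = -3, RHS = 2·0 + 2 = 2; -3 ≠ 2 — holds

The relation is satisfied at x = 0.

Answer: Yes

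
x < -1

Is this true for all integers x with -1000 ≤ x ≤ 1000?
The claim fails at x = 0:
x = 0: 0 < -1 — FAILS

Because a single integer refutes it, the statement is false.

Answer: False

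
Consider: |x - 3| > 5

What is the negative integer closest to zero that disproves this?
Testing negative integers from -1 downward:
x = -1: LHS = |(-1) - 3| = |-4| = 4; 4 > 5 — FAILS  ← closest negative counterexample to 0

Answer: x = -1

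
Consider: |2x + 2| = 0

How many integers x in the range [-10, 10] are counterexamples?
Counterexamples in [-10, 10]: {-10, -9, -8, -7, -6, -5, -4, -3, -2, 0, 1, 2, 3, 4, 5, 6, 7, 8, 9, 10}.

Counting them gives 20 values.

Answer: 20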